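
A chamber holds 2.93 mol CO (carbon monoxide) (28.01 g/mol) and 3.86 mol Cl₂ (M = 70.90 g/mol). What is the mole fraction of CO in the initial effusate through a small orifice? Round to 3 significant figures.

Effusion rate of each component ∝ n_i/√M_i (partial pressure × 1/√M).
So x_CO in the escaping gas = (n_CO/√M_CO) / Σ(n_i/√M_i)
= (2.93/√28.01) / (2.93/√28.01 + 3.86/√70.90) = 0.5536/(0.5536 + 0.4584) = 0.547.

0.547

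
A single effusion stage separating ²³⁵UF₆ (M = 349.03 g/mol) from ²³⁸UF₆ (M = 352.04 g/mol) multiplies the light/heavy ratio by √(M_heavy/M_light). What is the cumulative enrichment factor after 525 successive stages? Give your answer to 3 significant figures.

After 525 stages the ratio has grown by (√(352.04/349.03))^525 = (352.04/349.03)^(525/2).
= 1.00862^(525/2) = 9.53.

9.53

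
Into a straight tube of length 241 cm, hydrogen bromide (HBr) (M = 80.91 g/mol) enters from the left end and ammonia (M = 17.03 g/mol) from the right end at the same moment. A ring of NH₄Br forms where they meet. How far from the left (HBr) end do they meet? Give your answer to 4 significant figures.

75.79 cm

The fronts meet when d_HBr + d_NH₃ = L with d_HBr/d_NH₃ = √(M_NH₃/M_HBr) (Graham's law). Here √(M_NH₃/M_HBr) = √(17.03/80.91) = 0.4588.
With d_HBr + d_NH₃ = 241 cm, d_NH₃ = 241/(1 + 0.4588) = 165.2 cm.
d_HBr = 241 − 165.2 = 75.79 cm.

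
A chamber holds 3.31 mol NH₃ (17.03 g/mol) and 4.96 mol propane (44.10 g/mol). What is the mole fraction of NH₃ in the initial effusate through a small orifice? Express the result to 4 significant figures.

The effusion rate of species i is ∝ p_i/√M_i ∝ n_i/√M_i.
Mole fraction of NH₃ in the effusate = (n_NH₃/√M_NH₃) / (n_NH₃/√M_NH₃ + n_C₃H₈/√M_C₃H₈)
= (3.31/√17.03) / (3.31/√17.03 + 4.96/√44.10) = 0.8021/(0.8021 + 0.7469) = 0.5178.

0.5178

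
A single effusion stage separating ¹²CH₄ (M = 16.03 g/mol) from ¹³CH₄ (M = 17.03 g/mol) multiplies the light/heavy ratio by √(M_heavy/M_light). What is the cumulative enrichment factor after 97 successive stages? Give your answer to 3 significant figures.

18.8

The single-stage factor is √(M_heavy/M_light), so 97 stages give [√(17.03/16.03)]^97 = (17.03/16.03)^(97/2).
= 1.06238^(97/2) = 18.8.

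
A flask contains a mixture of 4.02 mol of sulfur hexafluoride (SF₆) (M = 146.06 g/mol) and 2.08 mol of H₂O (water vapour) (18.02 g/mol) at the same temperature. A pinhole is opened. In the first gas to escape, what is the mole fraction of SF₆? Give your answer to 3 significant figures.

Each component's effusion rate ∝ (its partial pressure)·(1/√M) ∝ n_i/√M_i.
x_SF₆(eff) = (n_SF₆/√M_SF₆) / (n_SF₆/√M_SF₆ + n_H₂O/√M_H₂O)
= (4.02/√146.06) / (4.02/√146.06 + 2.08/√18.02) = 0.3326/(0.3326 + 0.4900) = 0.404.

0.404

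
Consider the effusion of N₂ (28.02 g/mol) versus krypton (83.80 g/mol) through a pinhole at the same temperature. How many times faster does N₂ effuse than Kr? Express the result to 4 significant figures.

1.729

Graham's law gives rate_N₂/rate_Kr = √(M_Kr/M_N₂) = √(83.80/28.02) = √2.991 = 1.729.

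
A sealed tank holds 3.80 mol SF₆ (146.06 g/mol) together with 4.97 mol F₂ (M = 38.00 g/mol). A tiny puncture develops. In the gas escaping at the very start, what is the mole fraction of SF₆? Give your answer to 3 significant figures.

0.281

Each component's effusion rate ∝ (its partial pressure)·(1/√M) ∝ n_i/√M_i.
Mole fraction of SF₆ in the effusate = (n_SF₆/√M_SF₆) / (n_SF₆/√M_SF₆ + n_F₂/√M_F₂)
= (3.80/√146.06) / (3.80/√146.06 + 4.97/√38.00) = 0.3144/(0.3144 + 0.8062) = 0.281.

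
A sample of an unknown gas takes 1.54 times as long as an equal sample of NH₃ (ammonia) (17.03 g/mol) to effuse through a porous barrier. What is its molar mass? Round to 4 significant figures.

From Graham's law, t_X/t_NH₃ = √(M_X/M_NH₃).
1.54 = √(M_X/17.03)
M_X = 17.03 × 1.54² = 17.03 × 2.372 = 40.39 g/mol

40.39 g/mol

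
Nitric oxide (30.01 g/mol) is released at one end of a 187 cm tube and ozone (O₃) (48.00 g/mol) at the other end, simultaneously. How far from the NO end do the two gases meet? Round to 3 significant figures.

104 cm

Distances travelled in equal time are proportional to diffusion rates, so d_NO/d_O₃ = √(M_O₃/M_NO) = √(48.00/30.01) = 1.265.
With d_NO + d_O₃ = 187 cm, d_O₃ = 187/(1 + 1.265) = 82.57 cm.
d_NO = 187 − 82.57 = 104 cm.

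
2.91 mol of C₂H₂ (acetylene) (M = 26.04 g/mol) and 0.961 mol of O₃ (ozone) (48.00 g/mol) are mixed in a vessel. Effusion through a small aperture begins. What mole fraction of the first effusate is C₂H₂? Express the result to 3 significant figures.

0.804

The effusion rate of species i is ∝ p_i/√M_i ∝ n_i/√M_i.
Mole fraction of C₂H₂ in the effusate = (n_C₂H₂/√M_C₂H₂) / (n_C₂H₂/√M_C₂H₂ + n_O₃/√M_O₃)
= (2.91/√26.04) / (2.91/√26.04 + 0.961/√48.00) = 0.5703/(0.5703 + 0.1387) = 0.804.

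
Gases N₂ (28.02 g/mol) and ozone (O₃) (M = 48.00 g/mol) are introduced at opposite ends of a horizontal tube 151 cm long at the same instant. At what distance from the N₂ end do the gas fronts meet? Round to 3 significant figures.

85.6 cm

The fronts meet when d_N₂ + d_O₃ = L with d_N₂/d_O₃ = √(M_O₃/M_N₂) (Graham's law). Here √(M_O₃/M_N₂) = √(48.00/28.02) = 1.309.
With d_N₂ + d_O₃ = 151 cm, d_O₃ = 151/(1 + 1.309) = 65.40 cm.
d_N₂ = 151 − 65.40 = 85.6 cm.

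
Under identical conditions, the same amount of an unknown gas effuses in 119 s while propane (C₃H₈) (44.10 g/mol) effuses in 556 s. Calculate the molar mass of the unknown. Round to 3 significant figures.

Graham's law gives t_X/t_C₃H₈ = √(M_X/M_C₃H₈).
119/556 = 0.2140 = √(M_X/44.10)
M_X = 44.10 × 0.2140² = 44.10 × 0.04581 = 2.02 g/mol

2.02 g/mol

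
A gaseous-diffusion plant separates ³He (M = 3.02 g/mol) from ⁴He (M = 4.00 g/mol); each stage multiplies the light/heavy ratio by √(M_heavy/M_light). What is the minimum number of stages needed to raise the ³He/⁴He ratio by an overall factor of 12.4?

With α = √(4.00/3.02) per stage, ln α = ½ ln(1.32450) = 0.1405.
Need α^N ≥ 12.4 ⇒ N ≥ ln(12.4) / ln α = 2.518 / 0.1405 = 17.92.
Rounding up, N = 18 stages.

18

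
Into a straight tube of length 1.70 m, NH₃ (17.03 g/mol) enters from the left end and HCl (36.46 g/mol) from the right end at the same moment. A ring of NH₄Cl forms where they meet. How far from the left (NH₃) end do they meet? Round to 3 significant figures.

Distances travelled in equal time are proportional to diffusion rates, so d_NH₃/d_HCl = √(M_HCl/M_NH₃) = √(36.46/17.03) = 1.463.
With d_NH₃ + d_HCl = 1.70 m, d_HCl = 1.70/(1 + 1.463) = 0.6902 m.
d_NH₃ = 1.70 − 0.6902 = 1.01 m.

1.01 m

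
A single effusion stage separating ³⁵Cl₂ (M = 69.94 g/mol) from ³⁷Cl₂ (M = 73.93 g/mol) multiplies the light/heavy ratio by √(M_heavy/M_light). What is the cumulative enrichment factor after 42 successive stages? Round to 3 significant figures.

Overall factor = α^42 with α = √(73.93/69.94), i.e. (73.93/69.94)^(42/2).
= 1.05705^21 = 3.21.

3.21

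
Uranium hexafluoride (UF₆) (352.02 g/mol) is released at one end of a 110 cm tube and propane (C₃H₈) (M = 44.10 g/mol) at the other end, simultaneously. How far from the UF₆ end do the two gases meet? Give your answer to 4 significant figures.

In equal time, each gas travels a distance ∝ its rate ∝ 1/√M, so d_UF₆/d_C₃H₈ = √(M_C₃H₈/M_UF₆) = √(44.10/352.02) = 0.3539.
With d_UF₆ + d_C₃H₈ = 110 cm, d_C₃H₈ = 110/(1 + 0.3539) = 81.24 cm.
d_UF₆ = 110 − 81.24 = 28.76 cm.

28.76 cm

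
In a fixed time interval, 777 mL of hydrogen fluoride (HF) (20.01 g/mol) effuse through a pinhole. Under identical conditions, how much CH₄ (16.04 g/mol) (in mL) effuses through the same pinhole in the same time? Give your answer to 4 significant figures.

867.8 mL

Using Graham's law: rate_CH₄/rate_HF = √(M_HF/M_CH₄) = √(20.01/16.04) = √1.248 = 1.117.
So the volume for CH₄ is 777 × 1.117 = 867.8 mL.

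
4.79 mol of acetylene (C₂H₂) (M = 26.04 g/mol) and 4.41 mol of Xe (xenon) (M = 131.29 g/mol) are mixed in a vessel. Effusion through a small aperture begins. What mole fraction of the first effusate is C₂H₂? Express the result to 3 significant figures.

The effusion rate of species i is ∝ p_i/√M_i ∝ n_i/√M_i.
Mole fraction of C₂H₂ in the effusate = (n_C₂H₂/√M_C₂H₂) / (n_C₂H₂/√M_C₂H₂ + n_Xe/√M_Xe)
= (4.79/√26.04) / (4.79/√26.04 + 4.41/√131.29) = 0.9387/(0.9387 + 0.3849) = 0.709.

0.709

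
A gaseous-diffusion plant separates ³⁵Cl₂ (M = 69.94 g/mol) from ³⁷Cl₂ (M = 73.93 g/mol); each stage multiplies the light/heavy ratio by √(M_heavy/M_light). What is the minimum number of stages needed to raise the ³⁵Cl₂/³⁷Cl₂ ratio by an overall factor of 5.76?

64

Single-stage factor α = √(73.93/69.94), so ln α = ½ ln(1.05705) = 0.02774.
Need α^N ≥ 5.76 ⇒ N ≥ ln(5.76) / ln α = 1.751 / 0.02774 = 63.12.
Rounding up, N = 64 stages.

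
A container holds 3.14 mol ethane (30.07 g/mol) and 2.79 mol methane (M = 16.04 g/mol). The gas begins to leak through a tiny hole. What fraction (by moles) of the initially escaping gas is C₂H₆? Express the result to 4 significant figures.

The effusion rate of species i is ∝ p_i/√M_i ∝ n_i/√M_i.
So x_C₂H₆ in the escaping gas = (n_C₂H₆/√M_C₂H₆) / Σ(n_i/√M_i)
= (3.14/√30.07) / (3.14/√30.07 + 2.79/√16.04) = 0.5726/(0.5726 + 0.6966) = 0.4511.

0.4511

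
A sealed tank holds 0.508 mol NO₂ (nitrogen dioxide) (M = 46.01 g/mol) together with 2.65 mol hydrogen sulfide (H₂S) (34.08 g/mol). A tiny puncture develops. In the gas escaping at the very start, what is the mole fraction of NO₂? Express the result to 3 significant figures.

0.142

The effusion rate of species i is ∝ p_i/√M_i ∝ n_i/√M_i.
So x_NO₂ in the escaping gas = (n_NO₂/√M_NO₂) / Σ(n_i/√M_i)
= (0.508/√46.01) / (0.508/√46.01 + 2.65/√34.08) = 0.07489/(0.07489 + 0.4539) = 0.142.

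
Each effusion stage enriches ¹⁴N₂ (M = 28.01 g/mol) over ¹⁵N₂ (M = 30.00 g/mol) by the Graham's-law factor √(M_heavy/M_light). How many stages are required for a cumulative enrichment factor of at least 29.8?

99

With α = √(30.00/28.01) per stage, ln α = ½ ln(1.07105) = 0.03432.
Need α^N ≥ 29.8 ⇒ N ≥ ln(29.8) / ln α = 3.395 / 0.03432 = 98.91.
Minimum whole number of stages: N = 99.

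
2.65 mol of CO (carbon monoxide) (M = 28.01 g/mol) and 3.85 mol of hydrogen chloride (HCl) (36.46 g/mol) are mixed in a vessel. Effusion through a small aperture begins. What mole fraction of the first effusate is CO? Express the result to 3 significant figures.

0.440

Each component's effusion rate ∝ (its partial pressure)·(1/√M) ∝ n_i/√M_i.
So x_CO in the escaping gas = (n_CO/√M_CO) / Σ(n_i/√M_i)
= (2.65/√28.01) / (2.65/√28.01 + 3.85/√36.46) = 0.5007/(0.5007 + 0.6376) = 0.440.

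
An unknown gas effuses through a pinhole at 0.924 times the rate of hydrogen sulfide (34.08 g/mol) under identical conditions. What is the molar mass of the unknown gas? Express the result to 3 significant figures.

By Graham's law, rate_X/rate_H₂S = √(M_H₂S/M_X).
0.924 = √(34.08/M_X)
M_X = 34.08 / 0.924² = 34.08 / 0.8538 = 39.9 g/mol

39.9 g/mol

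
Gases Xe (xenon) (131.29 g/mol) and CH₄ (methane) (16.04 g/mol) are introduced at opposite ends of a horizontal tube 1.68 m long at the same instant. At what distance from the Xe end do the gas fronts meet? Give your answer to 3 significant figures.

0.435 m

Distances travelled in equal time are proportional to diffusion rates, so d_Xe/d_CH₄ = √(M_CH₄/M_Xe) = √(16.04/131.29) = 0.3495.
With d_Xe + d_CH₄ = 1.68 m, d_CH₄ = 1.68/(1 + 0.3495) = 1.245 m.
d_Xe = 1.68 − 1.245 = 0.435 m.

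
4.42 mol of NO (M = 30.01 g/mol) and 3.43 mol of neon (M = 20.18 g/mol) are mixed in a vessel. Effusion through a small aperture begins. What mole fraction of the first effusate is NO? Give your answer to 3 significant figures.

0.514

Each component's effusion rate ∝ (its partial pressure)·(1/√M) ∝ n_i/√M_i.
So x_NO in the escaping gas = (n_NO/√M_NO) / Σ(n_i/√M_i)
= (4.42/√30.01) / (4.42/√30.01 + 3.43/√20.18) = 0.8068/(0.8068 + 0.7635) = 0.514.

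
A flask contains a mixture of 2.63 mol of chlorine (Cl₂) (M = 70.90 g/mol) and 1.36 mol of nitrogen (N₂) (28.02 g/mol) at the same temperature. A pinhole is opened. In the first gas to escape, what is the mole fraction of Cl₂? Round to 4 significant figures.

0.5487

The effusion rate of species i is ∝ p_i/√M_i ∝ n_i/√M_i.
Mole fraction of Cl₂ in the effusate = (n_Cl₂/√M_Cl₂) / (n_Cl₂/√M_Cl₂ + n_N₂/√M_N₂)
= (2.63/√70.90) / (2.63/√70.90 + 1.36/√28.02) = 0.3123/(0.3123 + 0.2569) = 0.5487.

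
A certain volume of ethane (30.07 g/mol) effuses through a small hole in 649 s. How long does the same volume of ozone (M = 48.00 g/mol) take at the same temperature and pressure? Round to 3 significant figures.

820 s

From Graham's law, t_O₃/t_C₂H₆ = √(M_O₃/M_C₂H₆) = √(48.00/30.07) = √1.596 = 1.263.
So the time for O₃ is 649 × 1.263 = 820 s.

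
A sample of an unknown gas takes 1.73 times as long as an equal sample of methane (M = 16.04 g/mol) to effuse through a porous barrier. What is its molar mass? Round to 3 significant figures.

48.0 g/mol

From Graham's law, t_X/t_CH₄ = √(M_X/M_CH₄).
1.73 = √(M_X/16.04)
M_X = 16.04 × 1.73² = 16.04 × 2.993 = 48.0 g/mol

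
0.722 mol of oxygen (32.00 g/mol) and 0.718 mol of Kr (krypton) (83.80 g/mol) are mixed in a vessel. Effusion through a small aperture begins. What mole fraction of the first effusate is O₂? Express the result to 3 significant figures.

0.619

Effusion rate of each component ∝ n_i/√M_i (partial pressure × 1/√M).
x_O₂(eff) = (n_O₂/√M_O₂) / (n_O₂/√M_O₂ + n_Kr/√M_Kr)
= (0.722/√32.00) / (0.722/√32.00 + 0.718/√83.80) = 0.1276/(0.1276 + 0.07843) = 0.619.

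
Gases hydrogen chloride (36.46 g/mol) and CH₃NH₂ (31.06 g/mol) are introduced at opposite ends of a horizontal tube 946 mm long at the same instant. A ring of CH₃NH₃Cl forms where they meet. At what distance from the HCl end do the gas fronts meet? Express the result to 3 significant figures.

454 mm

In equal time, each gas travels a distance ∝ its rate ∝ 1/√M, so d_HCl/d_CH₃NH₂ = √(M_CH₃NH₂/M_HCl) = √(31.06/36.46) = 0.9230.
With d_HCl + d_CH₃NH₂ = 946 mm, d_CH₃NH₂ = 946/(1 + 0.9230) = 491.9 mm.
d_HCl = 946 − 491.9 = 454 mm.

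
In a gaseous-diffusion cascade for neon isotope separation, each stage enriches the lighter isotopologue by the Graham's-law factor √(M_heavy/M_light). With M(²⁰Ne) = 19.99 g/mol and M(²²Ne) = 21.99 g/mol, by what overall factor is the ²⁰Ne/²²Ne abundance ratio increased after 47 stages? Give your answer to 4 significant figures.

9.401

After 47 stages the ratio has grown by (√(21.99/19.99))^47 = (21.99/19.99)^(47/2).
= 1.10005^(47/2) = 9.401.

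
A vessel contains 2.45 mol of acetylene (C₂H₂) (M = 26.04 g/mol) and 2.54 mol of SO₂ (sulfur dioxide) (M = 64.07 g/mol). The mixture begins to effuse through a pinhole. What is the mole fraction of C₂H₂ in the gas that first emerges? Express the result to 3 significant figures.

Rate_i ∝ x_i/√M_i (Graham's law weighted by mole fraction), so the effusate composition follows n_i/√M_i.
So x_C₂H₂ in the escaping gas = (n_C₂H₂/√M_C₂H₂) / Σ(n_i/√M_i)
= (2.45/√26.04) / (2.45/√26.04 + 2.54/√64.07) = 0.4801/(0.4801 + 0.3173) = 0.602.

0.602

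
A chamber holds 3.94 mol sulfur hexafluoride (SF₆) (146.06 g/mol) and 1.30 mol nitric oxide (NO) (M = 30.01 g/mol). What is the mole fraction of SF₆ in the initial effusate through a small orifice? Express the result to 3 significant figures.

0.579

Rate_i ∝ x_i/√M_i (Graham's law weighted by mole fraction), so the effusate composition follows n_i/√M_i.
x_SF₆(eff) = (n_SF₆/√M_SF₆) / (n_SF₆/√M_SF₆ + n_NO/√M_NO)
= (3.94/√146.06) / (3.94/√146.06 + 1.30/√30.01) = 0.3260/(0.3260 + 0.2373) = 0.579.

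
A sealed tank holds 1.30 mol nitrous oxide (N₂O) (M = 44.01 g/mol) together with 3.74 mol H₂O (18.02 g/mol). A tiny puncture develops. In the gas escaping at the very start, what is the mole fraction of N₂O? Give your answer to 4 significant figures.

0.1820

The effusion rate of species i is ∝ p_i/√M_i ∝ n_i/√M_i.
So x_N₂O in the escaping gas = (n_N₂O/√M_N₂O) / Σ(n_i/√M_i)
= (1.30/√44.01) / (1.30/√44.01 + 3.74/√18.02) = 0.1960/(0.1960 + 0.8810) = 0.1820.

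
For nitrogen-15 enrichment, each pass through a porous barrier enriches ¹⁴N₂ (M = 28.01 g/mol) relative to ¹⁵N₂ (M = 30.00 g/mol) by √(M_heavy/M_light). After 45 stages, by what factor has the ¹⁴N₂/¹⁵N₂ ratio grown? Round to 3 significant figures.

The single-stage factor is √(M_heavy/M_light), so 45 stages give [√(30.00/28.01)]^45 = (30.00/28.01)^(45/2).
= 1.07105^(45/2) = 4.68.

4.68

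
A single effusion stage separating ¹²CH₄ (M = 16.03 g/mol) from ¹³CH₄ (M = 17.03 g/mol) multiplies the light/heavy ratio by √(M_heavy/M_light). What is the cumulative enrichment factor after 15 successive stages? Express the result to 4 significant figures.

1.574

Overall factor = α^15 with α = √(17.03/16.03), i.e. (17.03/16.03)^(15/2).
= 1.06238^(15/2) = 1.574.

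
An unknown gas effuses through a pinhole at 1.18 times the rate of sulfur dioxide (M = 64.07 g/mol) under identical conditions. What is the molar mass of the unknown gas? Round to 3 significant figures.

Using Graham's law: rate_X/rate_SO₂ = √(M_SO₂/M_X).
1.18 = √(64.07/M_X)
M_X = 64.07 / 1.18² = 64.07 / 1.392 = 46.0 g/mol

46.0 g/mol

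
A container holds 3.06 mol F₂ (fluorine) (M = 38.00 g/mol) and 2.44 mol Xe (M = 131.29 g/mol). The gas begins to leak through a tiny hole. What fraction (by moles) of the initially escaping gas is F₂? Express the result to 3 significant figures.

0.700

Effusion rate of each component ∝ n_i/√M_i (partial pressure × 1/√M).
So x_F₂ in the escaping gas = (n_F₂/√M_F₂) / Σ(n_i/√M_i)
= (3.06/√38.00) / (3.06/√38.00 + 2.44/√131.29) = 0.4964/(0.4964 + 0.2129) = 0.700.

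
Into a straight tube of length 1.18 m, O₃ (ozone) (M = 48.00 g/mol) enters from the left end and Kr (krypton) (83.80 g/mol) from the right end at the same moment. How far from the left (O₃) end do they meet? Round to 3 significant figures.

Distances travelled in equal time are proportional to diffusion rates, so d_O₃/d_Kr = √(M_Kr/M_O₃) = √(83.80/48.00) = 1.321.
With d_O₃ + d_Kr = 1.18 m, d_Kr = 1.18/(1 + 1.321) = 0.5083 m.
d_O₃ = 1.18 − 0.5083 = 0.672 m.

0.672 m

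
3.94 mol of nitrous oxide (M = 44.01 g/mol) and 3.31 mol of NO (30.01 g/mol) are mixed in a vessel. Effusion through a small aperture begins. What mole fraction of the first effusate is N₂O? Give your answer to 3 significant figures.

The effusion rate of species i is ∝ p_i/√M_i ∝ n_i/√M_i.
So x_N₂O in the escaping gas = (n_N₂O/√M_N₂O) / Σ(n_i/√M_i)
= (3.94/√44.01) / (3.94/√44.01 + 3.31/√30.01) = 0.5939/(0.5939 + 0.6042) = 0.496.

0.496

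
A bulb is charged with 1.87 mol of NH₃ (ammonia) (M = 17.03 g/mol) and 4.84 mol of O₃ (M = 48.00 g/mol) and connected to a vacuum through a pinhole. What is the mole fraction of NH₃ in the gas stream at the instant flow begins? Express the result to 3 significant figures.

0.393

Effusion rate of each component ∝ n_i/√M_i (partial pressure × 1/√M).
So x_NH₃ in the escaping gas = (n_NH₃/√M_NH₃) / Σ(n_i/√M_i)
= (1.87/√17.03) / (1.87/√17.03 + 4.84/√48.00) = 0.4531/(0.4531 + 0.6986) = 0.393.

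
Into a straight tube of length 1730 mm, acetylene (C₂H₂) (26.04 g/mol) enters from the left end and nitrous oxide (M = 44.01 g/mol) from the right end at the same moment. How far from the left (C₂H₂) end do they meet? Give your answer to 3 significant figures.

978 mm

In equal time, each gas travels a distance ∝ its rate ∝ 1/√M, so d_C₂H₂/d_N₂O = √(M_N₂O/M_C₂H₂) = √(44.01/26.04) = 1.300.
With d_C₂H₂ + d_N₂O = 1730 mm, d_N₂O = 1730/(1 + 1.300) = 752.2 mm.
d_C₂H₂ = 1730 − 752.2 = 978 mm.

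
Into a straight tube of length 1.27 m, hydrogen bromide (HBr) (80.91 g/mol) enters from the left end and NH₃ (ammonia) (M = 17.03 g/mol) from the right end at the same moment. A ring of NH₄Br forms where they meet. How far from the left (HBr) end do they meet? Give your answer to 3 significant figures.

0.399 m

Distances travelled in equal time are proportional to diffusion rates, so d_HBr/d_NH₃ = √(M_NH₃/M_HBr) = √(17.03/80.91) = 0.4588.
With d_HBr + d_NH₃ = 1.27 m, d_NH₃ = 1.27/(1 + 0.4588) = 0.8706 m.
d_HBr = 1.27 − 0.8706 = 0.399 m.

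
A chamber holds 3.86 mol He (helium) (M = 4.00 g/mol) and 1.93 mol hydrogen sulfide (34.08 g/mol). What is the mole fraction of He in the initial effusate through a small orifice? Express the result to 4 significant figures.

Effusion rate of each component ∝ n_i/√M_i (partial pressure × 1/√M).
x_He(eff) = (n_He/√M_He) / (n_He/√M_He + n_H₂S/√M_H₂S)
= (3.86/√4.00) / (3.86/√4.00 + 1.93/√34.08) = 1.930/(1.930 + 0.3306) = 0.8538.

0.8538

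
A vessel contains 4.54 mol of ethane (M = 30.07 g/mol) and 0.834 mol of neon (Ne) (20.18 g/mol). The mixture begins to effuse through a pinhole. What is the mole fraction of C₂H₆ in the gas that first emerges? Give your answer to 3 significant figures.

0.817

Rate_i ∝ x_i/√M_i (Graham's law weighted by mole fraction), so the effusate composition follows n_i/√M_i.
x_C₂H₆(eff) = (n_C₂H₆/√M_C₂H₆) / (n_C₂H₆/√M_C₂H₆ + n_Ne/√M_Ne)
= (4.54/√30.07) / (4.54/√30.07 + 0.834/√20.18) = 0.8279/(0.8279 + 0.1857) = 0.817.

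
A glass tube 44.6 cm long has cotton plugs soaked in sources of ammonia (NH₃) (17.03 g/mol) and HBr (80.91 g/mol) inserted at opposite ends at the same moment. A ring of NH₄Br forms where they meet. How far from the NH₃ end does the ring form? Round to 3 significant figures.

30.6 cm

The fronts meet when d_NH₃ + d_HBr = L with d_NH₃/d_HBr = √(M_HBr/M_NH₃) (Graham's law). Here √(M_HBr/M_NH₃) = √(80.91/17.03) = 2.180.
With d_NH₃ + d_HBr = 44.6 cm, d_HBr = 44.6/(1 + 2.180) = 14.03 cm.
d_NH₃ = 44.6 − 14.03 = 30.6 cm.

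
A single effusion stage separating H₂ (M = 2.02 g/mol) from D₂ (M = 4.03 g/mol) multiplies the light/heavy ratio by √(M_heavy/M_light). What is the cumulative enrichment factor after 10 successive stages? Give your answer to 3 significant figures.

Overall factor = α^10 with α = √(4.03/2.02), i.e. (4.03/2.02)^(10/2).
= 1.99505^5 = 31.6.

31.6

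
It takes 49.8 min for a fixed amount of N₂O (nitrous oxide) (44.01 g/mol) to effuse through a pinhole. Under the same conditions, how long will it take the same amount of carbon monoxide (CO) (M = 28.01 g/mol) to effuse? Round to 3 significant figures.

Since effusion rate ∝ 1/√M, t_CO/t_N₂O = √(M_CO/M_N₂O) = √(28.01/44.01) = √0.6364 = 0.7978.
So the time for CO is 49.8 × 0.7978 = 39.7 min.

39.7 min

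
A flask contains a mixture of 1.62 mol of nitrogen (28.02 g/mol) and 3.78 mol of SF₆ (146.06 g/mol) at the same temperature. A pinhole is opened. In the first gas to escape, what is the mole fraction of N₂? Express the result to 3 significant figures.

0.495

Effusion rate of each component ∝ n_i/√M_i (partial pressure × 1/√M).
So x_N₂ in the escaping gas = (n_N₂/√M_N₂) / Σ(n_i/√M_i)
= (1.62/√28.02) / (1.62/√28.02 + 3.78/√146.06) = 0.3060/(0.3060 + 0.3128) = 0.495.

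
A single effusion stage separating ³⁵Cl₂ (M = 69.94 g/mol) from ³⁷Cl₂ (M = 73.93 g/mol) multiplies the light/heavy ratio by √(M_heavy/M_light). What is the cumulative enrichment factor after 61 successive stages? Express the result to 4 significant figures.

The single-stage factor is √(M_heavy/M_light), so 61 stages give [√(73.93/69.94)]^61 = (73.93/69.94)^(61/2).
= 1.05705^(61/2) = 5.431.

5.431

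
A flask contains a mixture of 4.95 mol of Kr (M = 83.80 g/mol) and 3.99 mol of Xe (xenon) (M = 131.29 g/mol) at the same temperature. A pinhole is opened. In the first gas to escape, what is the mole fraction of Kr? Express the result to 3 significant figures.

The effusion rate of species i is ∝ p_i/√M_i ∝ n_i/√M_i.
x_Kr(eff) = (n_Kr/√M_Kr) / (n_Kr/√M_Kr + n_Xe/√M_Xe)
= (4.95/√83.80) / (4.95/√83.80 + 3.99/√131.29) = 0.5407/(0.5407 + 0.3482) = 0.608.

0.608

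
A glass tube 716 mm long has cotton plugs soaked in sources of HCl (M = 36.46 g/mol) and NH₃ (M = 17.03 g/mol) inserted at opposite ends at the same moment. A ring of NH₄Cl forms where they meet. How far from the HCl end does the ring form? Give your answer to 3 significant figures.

291 mm

In equal time, each gas travels a distance ∝ its rate ∝ 1/√M, so d_HCl/d_NH₃ = √(M_NH₃/M_HCl) = √(17.03/36.46) = 0.6834.
With d_HCl + d_NH₃ = 716 mm, d_NH₃ = 716/(1 + 0.6834) = 425.3 mm.
d_HCl = 716 − 425.3 = 291 mm.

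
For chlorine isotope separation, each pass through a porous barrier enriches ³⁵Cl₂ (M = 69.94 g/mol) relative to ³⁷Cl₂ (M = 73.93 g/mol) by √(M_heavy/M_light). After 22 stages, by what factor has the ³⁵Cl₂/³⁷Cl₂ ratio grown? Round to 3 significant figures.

Each stage multiplies the ratio by α = √(73.93/69.94), so after 22 stages the overall factor is α^22 = (73.93/69.94)^(22/2).
= 1.05705^11 = 1.84.

1.84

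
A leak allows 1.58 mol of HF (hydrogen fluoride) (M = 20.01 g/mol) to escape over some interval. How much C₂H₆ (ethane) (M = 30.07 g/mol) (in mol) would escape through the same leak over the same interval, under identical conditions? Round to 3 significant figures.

1.29 mol

Since effusion rate ∝ 1/√M, rate_C₂H₆/rate_HF = √(M_HF/M_C₂H₆) = √(20.01/30.07) = √0.6654 = 0.8157.
So the amount for C₂H₆ is 1.58 × 0.8157 = 1.29 mol.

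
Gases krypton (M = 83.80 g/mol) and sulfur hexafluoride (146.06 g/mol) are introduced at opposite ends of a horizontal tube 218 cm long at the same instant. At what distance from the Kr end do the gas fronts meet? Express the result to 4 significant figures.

124.0 cm

Graham's law gives d_Kr/d_SF₆ = rate_Kr/rate_SF₆ = √(M_SF₆/M_Kr) = √(146.06/83.80) = 1.320.
With d_Kr + d_SF₆ = 218 cm, d_SF₆ = 218/(1 + 1.320) = 93.96 cm.
d_Kr = 218 − 93.96 = 124.0 cm.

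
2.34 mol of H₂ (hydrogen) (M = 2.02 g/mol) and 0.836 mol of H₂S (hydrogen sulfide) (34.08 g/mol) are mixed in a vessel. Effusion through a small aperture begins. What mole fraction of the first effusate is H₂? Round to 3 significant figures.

Effusion rate of each component ∝ n_i/√M_i (partial pressure × 1/√M).
Mole fraction of H₂ in the effusate = (n_H₂/√M_H₂) / (n_H₂/√M_H₂ + n_H₂S/√M_H₂S)
= (2.34/√2.02) / (2.34/√2.02 + 0.836/√34.08) = 1.646/(1.646 + 0.1432) = 0.920.

0.920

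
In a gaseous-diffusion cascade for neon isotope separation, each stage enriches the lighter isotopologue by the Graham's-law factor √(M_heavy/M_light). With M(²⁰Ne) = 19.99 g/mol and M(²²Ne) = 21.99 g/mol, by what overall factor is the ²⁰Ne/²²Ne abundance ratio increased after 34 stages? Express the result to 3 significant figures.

After 34 stages the ratio has grown by (√(21.99/19.99))^34 = (21.99/19.99)^(34/2).
= 1.10005^17 = 5.06.

5.06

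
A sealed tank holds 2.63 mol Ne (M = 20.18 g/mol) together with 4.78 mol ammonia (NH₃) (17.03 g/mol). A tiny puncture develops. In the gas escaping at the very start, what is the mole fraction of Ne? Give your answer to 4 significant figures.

Effusion rate of each component ∝ n_i/√M_i (partial pressure × 1/√M).
So x_Ne in the escaping gas = (n_Ne/√M_Ne) / Σ(n_i/√M_i)
= (2.63/√20.18) / (2.63/√20.18 + 4.78/√17.03) = 0.5855/(0.5855 + 1.158) = 0.3357.

0.3357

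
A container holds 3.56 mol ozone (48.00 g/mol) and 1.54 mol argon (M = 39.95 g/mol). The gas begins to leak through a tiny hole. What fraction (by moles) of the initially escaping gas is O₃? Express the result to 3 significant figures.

Rate_i ∝ x_i/√M_i (Graham's law weighted by mole fraction), so the effusate composition follows n_i/√M_i.
Mole fraction of O₃ in the effusate = (n_O₃/√M_O₃) / (n_O₃/√M_O₃ + n_Ar/√M_Ar)
= (3.56/√48.00) / (3.56/√48.00 + 1.54/√39.95) = 0.5138/(0.5138 + 0.2436) = 0.678.

0.678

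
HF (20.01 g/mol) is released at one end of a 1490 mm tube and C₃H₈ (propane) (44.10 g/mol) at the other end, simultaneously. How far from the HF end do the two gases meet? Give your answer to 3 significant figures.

Distances travelled in equal time are proportional to diffusion rates, so d_HF/d_C₃H₈ = √(M_C₃H₈/M_HF) = √(44.10/20.01) = 1.485.
With d_HF + d_C₃H₈ = 1490 mm, d_C₃H₈ = 1490/(1 + 1.485) = 599.7 mm.
d_HF = 1490 − 599.7 = 890 mm.

890 mm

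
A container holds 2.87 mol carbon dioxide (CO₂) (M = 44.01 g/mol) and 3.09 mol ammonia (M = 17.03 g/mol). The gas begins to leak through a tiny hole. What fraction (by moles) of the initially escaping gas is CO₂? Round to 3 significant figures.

0.366

Effusion rate of each component ∝ n_i/√M_i (partial pressure × 1/√M).
x_CO₂(eff) = (n_CO₂/√M_CO₂) / (n_CO₂/√M_CO₂ + n_NH₃/√M_NH₃)
= (2.87/√44.01) / (2.87/√44.01 + 3.09/√17.03) = 0.4326/(0.4326 + 0.7488) = 0.366.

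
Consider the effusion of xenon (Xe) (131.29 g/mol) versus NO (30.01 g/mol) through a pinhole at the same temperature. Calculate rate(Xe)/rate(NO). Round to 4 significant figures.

0.4781

Graham's law gives rate_Xe/rate_NO = √(M_NO/M_Xe) = √(30.01/131.29) = √0.2286 = 0.4781.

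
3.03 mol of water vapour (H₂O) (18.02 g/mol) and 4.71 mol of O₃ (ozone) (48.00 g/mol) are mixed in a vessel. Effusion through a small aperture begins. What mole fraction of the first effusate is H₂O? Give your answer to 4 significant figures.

0.5122

The effusion rate of species i is ∝ p_i/√M_i ∝ n_i/√M_i.
So x_H₂O in the escaping gas = (n_H₂O/√M_H₂O) / Σ(n_i/√M_i)
= (3.03/√18.02) / (3.03/√18.02 + 4.71/√48.00) = 0.7138/(0.7138 + 0.6798) = 0.5122.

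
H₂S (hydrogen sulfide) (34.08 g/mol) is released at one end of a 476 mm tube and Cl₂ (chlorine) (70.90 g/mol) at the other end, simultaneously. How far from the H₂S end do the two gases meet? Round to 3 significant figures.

The fronts meet when d_H₂S + d_Cl₂ = L with d_H₂S/d_Cl₂ = √(M_Cl₂/M_H₂S) (Graham's law). Here √(M_Cl₂/M_H₂S) = √(70.90/34.08) = 1.442.
With d_H₂S + d_Cl₂ = 476 mm, d_Cl₂ = 476/(1 + 1.442) = 194.9 mm.
d_H₂S = 476 − 194.9 = 281 mm.

281 mm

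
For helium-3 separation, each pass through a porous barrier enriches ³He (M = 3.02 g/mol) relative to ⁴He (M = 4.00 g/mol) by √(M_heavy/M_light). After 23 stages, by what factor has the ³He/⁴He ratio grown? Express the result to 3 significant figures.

25.3

The single-stage factor is √(M_heavy/M_light), so 23 stages give [√(4.00/3.02)]^23 = (4.00/3.02)^(23/2).
= 1.32450^(23/2) = 25.3.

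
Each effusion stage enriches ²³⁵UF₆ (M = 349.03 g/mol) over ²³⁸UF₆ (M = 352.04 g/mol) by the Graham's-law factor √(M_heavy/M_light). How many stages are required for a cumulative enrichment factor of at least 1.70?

Per stage α = (352.04/349.03)^(1/2) = 1.00862^0.5, giving ln α = 0.004293.
Need α^N ≥ 1.70 ⇒ N ≥ ln(1.70) / ln α = 0.5306 / 0.004293 = 123.59.
So at least 124 stages are needed.

124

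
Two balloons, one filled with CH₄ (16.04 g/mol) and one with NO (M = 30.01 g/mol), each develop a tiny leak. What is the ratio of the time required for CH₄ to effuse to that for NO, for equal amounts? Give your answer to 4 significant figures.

Using Graham's law: t_CH₄/t_NO = √(M_CH₄/M_NO) = √(16.04/30.01) = √0.5345 = 0.7311.

0.7311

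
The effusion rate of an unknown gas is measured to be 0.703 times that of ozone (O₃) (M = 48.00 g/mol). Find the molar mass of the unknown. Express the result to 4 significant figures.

97.12 g/mol

From Graham's law, rate_X/rate_O₃ = √(M_O₃/M_X).
0.703 = √(48.00/M_X)
M_X = 48.00 / 0.703² = 48.00 / 0.4942 = 97.12 g/mol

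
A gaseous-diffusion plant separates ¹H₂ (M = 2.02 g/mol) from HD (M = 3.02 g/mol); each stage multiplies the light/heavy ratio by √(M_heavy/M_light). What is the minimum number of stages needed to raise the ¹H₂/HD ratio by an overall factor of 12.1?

13

Single-stage factor α = √(3.02/2.02), so ln α = ½ ln(1.49505) = 0.2011.
Need α^N ≥ 12.1 ⇒ N ≥ ln(12.1) / ln α = 2.493 / 0.2011 = 12.40.
So at least 13 stages are needed.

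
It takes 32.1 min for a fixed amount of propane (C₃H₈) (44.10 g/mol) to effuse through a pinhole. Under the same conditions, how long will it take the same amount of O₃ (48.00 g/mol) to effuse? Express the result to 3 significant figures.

From Graham's law, t_O₃/t_C₃H₈ = √(M_O₃/M_C₃H₈) = √(48.00/44.10) = √1.088 = 1.043.
So the time for O₃ is 32.1 × 1.043 = 33.5 min.

33.5 min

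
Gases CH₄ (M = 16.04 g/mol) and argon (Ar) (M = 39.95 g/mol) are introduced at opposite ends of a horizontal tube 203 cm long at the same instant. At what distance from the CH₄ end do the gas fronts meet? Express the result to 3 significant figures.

Distances travelled in equal time are proportional to diffusion rates, so d_CH₄/d_Ar = √(M_Ar/M_CH₄) = √(39.95/16.04) = 1.578.
With d_CH₄ + d_Ar = 203 cm, d_Ar = 203/(1 + 1.578) = 78.74 cm.
d_CH₄ = 203 − 78.74 = 124 cm.

124 cm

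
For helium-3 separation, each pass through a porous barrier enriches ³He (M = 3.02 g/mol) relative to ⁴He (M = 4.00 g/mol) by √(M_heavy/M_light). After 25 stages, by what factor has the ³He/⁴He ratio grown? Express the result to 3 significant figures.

Overall factor = α^25 with α = √(4.00/3.02), i.e. (4.00/3.02)^(25/2).
= 1.32450^(25/2) = 33.5.

33.5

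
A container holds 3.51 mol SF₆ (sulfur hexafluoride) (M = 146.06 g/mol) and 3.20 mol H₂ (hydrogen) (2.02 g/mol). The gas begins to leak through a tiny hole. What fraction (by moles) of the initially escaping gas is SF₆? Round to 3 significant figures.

0.114

Rate_i ∝ x_i/√M_i (Graham's law weighted by mole fraction), so the effusate composition follows n_i/√M_i.
So x_SF₆ in the escaping gas = (n_SF₆/√M_SF₆) / Σ(n_i/√M_i)
= (3.51/√146.06) / (3.51/√146.06 + 3.20/√2.02) = 0.2904/(0.2904 + 2.252) = 0.114.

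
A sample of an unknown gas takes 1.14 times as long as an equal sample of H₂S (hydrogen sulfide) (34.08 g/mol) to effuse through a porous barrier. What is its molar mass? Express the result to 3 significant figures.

44.3 g/mol

Using Graham's law: t_X/t_H₂S = √(M_X/M_H₂S).
1.14 = √(M_X/34.08)
M_X = 34.08 × 1.14² = 34.08 × 1.300 = 44.3 g/mol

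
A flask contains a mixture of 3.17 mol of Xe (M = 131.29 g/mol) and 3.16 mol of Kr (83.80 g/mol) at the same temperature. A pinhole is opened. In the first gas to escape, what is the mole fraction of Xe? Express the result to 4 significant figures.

0.4449

Each component's effusion rate ∝ (its partial pressure)·(1/√M) ∝ n_i/√M_i.
x_Xe(eff) = (n_Xe/√M_Xe) / (n_Xe/√M_Xe + n_Kr/√M_Kr)
= (3.17/√131.29) / (3.17/√131.29 + 3.16/√83.80) = 0.2767/(0.2767 + 0.3452) = 0.4449.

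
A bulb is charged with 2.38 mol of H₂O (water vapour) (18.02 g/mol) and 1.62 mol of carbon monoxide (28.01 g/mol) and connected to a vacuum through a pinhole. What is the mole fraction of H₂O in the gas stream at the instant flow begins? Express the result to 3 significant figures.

0.647

Rate_i ∝ x_i/√M_i (Graham's law weighted by mole fraction), so the effusate composition follows n_i/√M_i.
x_H₂O(eff) = (n_H₂O/√M_H₂O) / (n_H₂O/√M_H₂O + n_CO/√M_CO)
= (2.38/√18.02) / (2.38/√18.02 + 1.62/√28.01) = 0.5607/(0.5607 + 0.3061) = 0.647.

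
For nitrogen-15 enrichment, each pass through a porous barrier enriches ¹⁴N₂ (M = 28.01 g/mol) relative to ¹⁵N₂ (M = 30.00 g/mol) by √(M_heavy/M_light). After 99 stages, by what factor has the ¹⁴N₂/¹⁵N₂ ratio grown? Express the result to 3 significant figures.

Overall factor = α^99 with α = √(30.00/28.01), i.e. (30.00/28.01)^(99/2).
= 1.07105^(99/2) = 29.9.

29.9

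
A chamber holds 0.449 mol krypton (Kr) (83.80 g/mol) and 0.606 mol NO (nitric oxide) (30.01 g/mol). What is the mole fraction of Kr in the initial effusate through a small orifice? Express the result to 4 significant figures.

0.3072

Each component's effusion rate ∝ (its partial pressure)·(1/√M) ∝ n_i/√M_i.
Mole fraction of Kr in the effusate = (n_Kr/√M_Kr) / (n_Kr/√M_Kr + n_NO/√M_NO)
= (0.449/√83.80) / (0.449/√83.80 + 0.606/√30.01) = 0.04905/(0.04905 + 0.1106) = 0.3072.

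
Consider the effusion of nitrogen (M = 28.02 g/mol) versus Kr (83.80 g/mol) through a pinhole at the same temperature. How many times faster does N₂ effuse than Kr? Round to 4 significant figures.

Graham's law gives rate_N₂/rate_Kr = √(M_Kr/M_N₂) = √(83.80/28.02) = √2.991 = 1.729.

1.729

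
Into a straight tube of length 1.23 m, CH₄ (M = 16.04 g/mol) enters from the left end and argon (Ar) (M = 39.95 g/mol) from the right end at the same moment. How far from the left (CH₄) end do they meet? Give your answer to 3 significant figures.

The fronts meet when d_CH₄ + d_Ar = L with d_CH₄/d_Ar = √(M_Ar/M_CH₄) (Graham's law). Here √(M_Ar/M_CH₄) = √(39.95/16.04) = 1.578.
With d_CH₄ + d_Ar = 1.23 m, d_Ar = 1.23/(1 + 1.578) = 0.4771 m.
d_CH₄ = 1.23 − 0.4771 = 0.753 m.

0.753 m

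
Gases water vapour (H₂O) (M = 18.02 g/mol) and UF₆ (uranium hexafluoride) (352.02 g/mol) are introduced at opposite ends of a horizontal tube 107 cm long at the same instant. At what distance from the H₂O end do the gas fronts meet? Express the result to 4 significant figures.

The fronts meet when d_H₂O + d_UF₆ = L with d_H₂O/d_UF₆ = √(M_UF₆/M_H₂O) (Graham's law). Here √(M_UF₆/M_H₂O) = √(352.02/18.02) = 4.420.
With d_H₂O + d_UF₆ = 107 cm, d_UF₆ = 107/(1 + 4.420) = 19.74 cm.
d_H₂O = 107 − 19.74 = 87.26 cm.

87.26 cm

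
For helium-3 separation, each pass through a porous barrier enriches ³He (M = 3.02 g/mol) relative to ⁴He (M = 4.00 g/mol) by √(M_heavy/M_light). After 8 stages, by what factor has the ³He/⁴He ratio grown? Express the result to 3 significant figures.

After 8 stages the ratio has grown by (√(4.00/3.02))^8 = (4.00/3.02)^(8/2).
= 1.32450^4 = 3.08.

3.08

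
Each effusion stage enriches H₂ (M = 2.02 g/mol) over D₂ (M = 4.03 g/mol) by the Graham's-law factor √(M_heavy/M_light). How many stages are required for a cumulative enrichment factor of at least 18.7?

9

Per stage α = (4.03/2.02)^(1/2) = 1.99505^0.5, giving ln α = 0.3453.
Need α^N ≥ 18.7 ⇒ N ≥ ln(18.7) / ln α = 2.929 / 0.3453 = 8.48.
Rounding up, N = 9 stages.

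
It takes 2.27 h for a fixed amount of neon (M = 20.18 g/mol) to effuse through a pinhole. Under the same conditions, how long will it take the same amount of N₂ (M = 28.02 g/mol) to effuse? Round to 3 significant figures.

By Graham's law, t_N₂/t_Ne = √(M_N₂/M_Ne) = √(28.02/20.18) = √1.389 = 1.178.
So the time for N₂ is 2.27 × 1.178 = 2.67 h.

2.67 h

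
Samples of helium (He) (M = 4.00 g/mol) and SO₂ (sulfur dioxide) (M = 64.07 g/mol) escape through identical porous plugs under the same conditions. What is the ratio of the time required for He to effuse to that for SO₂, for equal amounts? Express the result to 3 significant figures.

0.250

From Graham's law, t_He/t_SO₂ = √(M_He/M_SO₂) = √(4.00/64.07) = √0.06243 = 0.250.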